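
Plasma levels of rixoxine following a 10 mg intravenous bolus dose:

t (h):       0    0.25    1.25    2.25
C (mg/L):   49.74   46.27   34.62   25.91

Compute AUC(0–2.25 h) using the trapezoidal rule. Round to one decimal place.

Trapezoidal AUC_0→2.25:
  [0→0.25]: (49.74+46.27)/2 × 0.25 = 12.00125
  [0.25→1.25]: (46.27+34.62)/2 × 1 = 40.445
  [1.25→2.25]: (34.62+25.91)/2 × 1 = 30.265
  Sum = 82.71125 mg/L·h

AUC = 82.7 mg/L·h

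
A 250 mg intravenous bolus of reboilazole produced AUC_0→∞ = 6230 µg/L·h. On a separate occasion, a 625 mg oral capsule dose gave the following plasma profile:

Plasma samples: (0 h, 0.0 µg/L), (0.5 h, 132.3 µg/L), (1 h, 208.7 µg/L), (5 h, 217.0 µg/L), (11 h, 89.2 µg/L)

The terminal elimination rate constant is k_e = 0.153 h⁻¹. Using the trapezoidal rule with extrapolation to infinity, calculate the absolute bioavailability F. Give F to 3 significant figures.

Trapezoidal AUC_0→11 (oral capsule):
  [0→0.5]: (0.0+132.3)/2 × 0.5 = 33.075
  [0.5→1]: (132.3+208.7)/2 × 0.5 = 85.25
  [1→5]: (208.7+217.0)/2 × 4 = 851.4
  [5→11]: (217.0+89.2)/2 × 6 = 918.6
  Sum = 1888.325 µg/L·h
Tail: C_last/k_e = 89.2/0.153 = 583.007
AUC_0→∞ (oral capsule) = 1888.325 + 583.007 = 2471.332 µg/L·h
F = (AUC_ev/D_ev)/(AUC_iv/D_iv) = (2471.332/625)/(6230/250) = 3.9541312/24.92 = 0.1587

F = 0.159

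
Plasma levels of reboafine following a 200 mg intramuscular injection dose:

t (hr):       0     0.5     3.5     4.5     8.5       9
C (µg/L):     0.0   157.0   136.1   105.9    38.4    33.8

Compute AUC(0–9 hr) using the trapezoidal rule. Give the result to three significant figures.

AUC = 907 µg/L·hr

Trapezoidal AUC_0→9:
  [0→0.5]: (0.0+157.0)/2 × 0.5 = 39.25
  [0.5→3.5]: (157.0+136.1)/2 × 3 = 439.65
  [3.5→4.5]: (136.1+105.9)/2 × 1 = 121.0
  [4.5→8.5]: (105.9+38.4)/2 × 4 = 288.6
  [8.5→9]: (38.4+33.8)/2 × 0.5 = 18.05
  Sum = 906.55 µg/L·hr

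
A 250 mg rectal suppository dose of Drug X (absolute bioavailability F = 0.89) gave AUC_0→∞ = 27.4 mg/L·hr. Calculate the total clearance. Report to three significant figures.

CL = F × Dose / AUC_0→∞
   = 0.89 × 250 / 27.4 = 8.12044 L/hr

CL = 8.12 L/hr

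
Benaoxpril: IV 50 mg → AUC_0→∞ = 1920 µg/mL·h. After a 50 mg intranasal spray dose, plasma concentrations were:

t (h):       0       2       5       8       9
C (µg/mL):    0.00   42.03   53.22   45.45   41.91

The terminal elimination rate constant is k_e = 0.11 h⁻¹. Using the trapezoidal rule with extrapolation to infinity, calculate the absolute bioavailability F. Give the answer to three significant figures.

F = 0.395

Trapezoidal AUC_0→9 (intranasal spray):
  [0→2]: (0.00+42.03)/2 × 2 = 42.03
  [2→5]: (42.03+53.22)/2 × 3 = 142.875
  [5→8]: (53.22+45.45)/2 × 3 = 148.005
  [8→9]: (45.45+41.91)/2 × 1 = 43.68
  Sum = 376.59 µg/mL·h
Tail: C_last/k_e = 41.91/0.11 = 381.000
AUC_0→∞ (intranasal spray) = 376.59 + 381.000 = 757.59 µg/mL·h
F = (AUC_ev/D_ev)/(AUC_iv/D_iv) = (757.59/50)/(1920/50) = 15.1518/38.4 = 0.3946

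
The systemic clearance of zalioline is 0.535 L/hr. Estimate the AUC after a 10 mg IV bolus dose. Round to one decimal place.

AUC = 18.7 mg/L·hr

AUC_0→∞ = Dose_iv / CL
        = 10 / 0.535 = 18.6916 mg/L·hr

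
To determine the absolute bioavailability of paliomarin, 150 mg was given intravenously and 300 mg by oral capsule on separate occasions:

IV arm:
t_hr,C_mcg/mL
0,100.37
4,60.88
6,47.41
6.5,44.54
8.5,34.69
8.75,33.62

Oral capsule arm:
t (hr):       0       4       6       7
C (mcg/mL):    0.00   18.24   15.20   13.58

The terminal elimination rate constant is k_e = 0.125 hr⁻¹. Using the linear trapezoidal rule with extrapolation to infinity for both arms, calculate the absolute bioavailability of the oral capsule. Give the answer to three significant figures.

F = 0.119

Trapezoidal AUC_0→8.75 (IV):
  [0→4]: (100.37+60.88)/2 × 4 = 322.5
  [4→6]: (60.88+47.41)/2 × 2 = 108.29
  [6→6.5]: (47.41+44.54)/2 × 0.5 = 22.9875
  [6.5→8.5]: (44.54+34.69)/2 × 2 = 79.23
  [8.5→8.75]: (34.69+33.62)/2 × 0.25 = 8.53875
  Sum = 541.54625 mcg/mL·hr
IV tail: 33.62/0.125 = 268.960; AUC_iv,0→∞ = 541.54625 + 268.960 = 810.50625 mcg/mL·hr
Trapezoidal AUC_0→7 (oral capsule):
  [0→4]: (0.00+18.24)/2 × 4 = 36.48
  [4→6]: (18.24+15.20)/2 × 2 = 33.44
  [6→7]: (15.20+13.58)/2 × 1 = 14.39
  Sum = 84.31 mcg/mL·hr
oral capsule tail: 13.58/0.125 = 108.640; AUC_ev,0→∞ = 84.31 + 108.640 = 192.95 mcg/mL·hr
F = (AUC_ev/D_ev)/(AUC_iv/D_iv) = (192.95/300)/(810.50625/150) = 0.643167/5.403375 = 0.1190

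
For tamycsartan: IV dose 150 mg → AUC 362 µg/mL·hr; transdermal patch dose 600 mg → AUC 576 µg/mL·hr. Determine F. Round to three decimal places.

F = (AUC_ev / D_ev) / (AUC_iv / D_iv)
  = (576/600) / (362/150)
  = 0.96 / 2.41333 = 0.3978

F = 0.398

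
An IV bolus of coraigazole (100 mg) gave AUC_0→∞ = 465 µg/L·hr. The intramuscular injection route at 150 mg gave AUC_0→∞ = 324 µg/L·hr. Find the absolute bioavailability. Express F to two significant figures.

F = (AUC_ev / D_ev) / (AUC_iv / D_iv)
  = (324/150) / (465/100)
  = 2.16 / 4.65 = 0.4645

F = 0.46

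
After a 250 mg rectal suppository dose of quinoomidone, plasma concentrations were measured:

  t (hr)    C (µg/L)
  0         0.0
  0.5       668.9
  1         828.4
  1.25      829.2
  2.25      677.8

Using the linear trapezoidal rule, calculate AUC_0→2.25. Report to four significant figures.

Trapezoidal AUC_0→2.25:
  [0→0.5]: (0.0+668.9)/2 × 0.5 = 167.225
  [0.5→1]: (668.9+828.4)/2 × 0.5 = 374.325
  [1→1.25]: (828.4+829.2)/2 × 0.25 = 207.2
  [1.25→2.25]: (829.2+677.8)/2 × 1 = 753.5
  Sum = 1502.25 µg/L·hr

AUC = 1502 µg/L·hr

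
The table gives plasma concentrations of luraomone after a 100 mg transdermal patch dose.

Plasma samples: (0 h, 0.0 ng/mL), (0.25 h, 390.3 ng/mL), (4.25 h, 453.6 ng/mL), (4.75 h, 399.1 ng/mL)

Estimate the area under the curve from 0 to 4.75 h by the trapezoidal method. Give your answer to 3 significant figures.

AUC = 1950 ng/mL·h

Trapezoidal AUC_0→4.75:
  [0→0.25]: (0.0+390.3)/2 × 0.25 = 48.7875
  [0.25→4.25]: (390.3+453.6)/2 × 4 = 1687.8
  [4.25→4.75]: (453.6+399.1)/2 × 0.5 = 213.175
  Sum = 1949.7625 ng/mL·h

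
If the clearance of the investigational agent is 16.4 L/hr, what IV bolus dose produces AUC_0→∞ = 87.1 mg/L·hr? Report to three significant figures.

Dose_iv = CL × AUC_0→∞
     = 16.4 × 87.1 = 1428.44 mg

Dose = 1430 mg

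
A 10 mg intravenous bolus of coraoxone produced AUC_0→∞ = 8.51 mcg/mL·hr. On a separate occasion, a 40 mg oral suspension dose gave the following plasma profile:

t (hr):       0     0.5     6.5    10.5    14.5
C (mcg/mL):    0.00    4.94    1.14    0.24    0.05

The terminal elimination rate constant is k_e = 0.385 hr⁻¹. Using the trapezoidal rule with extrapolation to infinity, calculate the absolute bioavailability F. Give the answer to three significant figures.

F = 0.674

Trapezoidal AUC_0→14.5 (oral suspension):
  [0→0.5]: (0.00+4.94)/2 × 0.5 = 1.235
  [0.5→6.5]: (4.94+1.14)/2 × 6 = 18.24
  [6.5→10.5]: (1.14+0.24)/2 × 4 = 2.76
  [10.5→14.5]: (0.24+0.05)/2 × 4 = 0.58
  Sum = 22.815 mcg/mL·hr
Tail: C_last/k_e = 0.05/0.385 = 0.130
AUC_0→∞ (oral suspension) = 22.815 + 0.130 = 22.945 mcg/mL·hr
F = (AUC_ev/D_ev)/(AUC_iv/D_iv) = (22.945/40)/(8.51/10) = 0.573625/0.851 = 0.6741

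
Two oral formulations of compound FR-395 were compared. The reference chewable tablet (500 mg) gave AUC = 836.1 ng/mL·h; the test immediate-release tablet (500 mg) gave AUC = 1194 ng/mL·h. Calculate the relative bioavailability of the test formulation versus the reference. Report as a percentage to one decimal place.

F_rel = (AUC_test/D_test) / (AUC_ref/D_ref)
      = (1194/500) / (836.1/500)
      = 2.388 / 1.6722 = 1.4281 = 142.81%

F_rel = 142.8%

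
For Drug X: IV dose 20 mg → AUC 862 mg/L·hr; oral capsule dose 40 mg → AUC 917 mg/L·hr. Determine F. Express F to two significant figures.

F = 0.53

F = (AUC_ev / D_ev) / (AUC_iv / D_iv)
  = (917/40) / (862/20)
  = 22.925 / 43.1 = 0.5319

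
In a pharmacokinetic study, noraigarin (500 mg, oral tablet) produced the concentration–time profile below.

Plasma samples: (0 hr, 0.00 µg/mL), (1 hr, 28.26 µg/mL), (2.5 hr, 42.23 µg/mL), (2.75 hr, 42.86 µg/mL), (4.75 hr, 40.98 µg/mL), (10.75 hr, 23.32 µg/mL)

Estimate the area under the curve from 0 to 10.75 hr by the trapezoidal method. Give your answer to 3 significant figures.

Trapezoidal AUC_0→10.75:
  [0→1]: (0.00+28.26)/2 × 1 = 14.13
  [1→2.5]: (28.26+42.23)/2 × 1.5 = 52.8675
  [2.5→2.75]: (42.23+42.86)/2 × 0.25 = 10.63625
  [2.75→4.75]: (42.86+40.98)/2 × 2 = 83.84
  [4.75→10.75]: (40.98+23.32)/2 × 6 = 192.9
  Sum = 354.37375 µg/mL·hr

AUC = 354 µg/mL·hr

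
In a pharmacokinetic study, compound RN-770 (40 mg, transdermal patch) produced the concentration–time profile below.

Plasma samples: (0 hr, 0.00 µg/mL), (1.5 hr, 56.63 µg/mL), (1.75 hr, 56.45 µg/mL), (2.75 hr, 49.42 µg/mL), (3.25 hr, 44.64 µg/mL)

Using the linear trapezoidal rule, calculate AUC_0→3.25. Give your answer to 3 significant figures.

AUC = 133 µg/mL·hr

Trapezoidal AUC_0→3.25:
  [0→1.5]: (0.00+56.63)/2 × 1.5 = 42.4725
  [1.5→1.75]: (56.63+56.45)/2 × 0.25 = 14.135
  [1.75→2.75]: (56.45+49.42)/2 × 1 = 52.935
  [2.75→3.25]: (49.42+44.64)/2 × 0.5 = 23.515
  Sum = 133.0575 µg/mL·hr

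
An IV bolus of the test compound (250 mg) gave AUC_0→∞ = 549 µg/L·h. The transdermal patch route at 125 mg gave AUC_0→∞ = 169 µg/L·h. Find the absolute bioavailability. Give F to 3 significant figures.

F = 0.616

F = (AUC_ev / D_ev) / (AUC_iv / D_iv)
  = (169/125) / (549/250)
  = 1.352 / 2.196 = 0.6157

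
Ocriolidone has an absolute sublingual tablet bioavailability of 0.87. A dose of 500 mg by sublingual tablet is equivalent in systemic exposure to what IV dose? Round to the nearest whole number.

D_iv = 435 mg

Systemic exposure from an extravascular dose = F × D_ev, so the equivalent IV dose is F × D_ev.
D_iv = F × D_ev = 0.87 × 500 = 435 mg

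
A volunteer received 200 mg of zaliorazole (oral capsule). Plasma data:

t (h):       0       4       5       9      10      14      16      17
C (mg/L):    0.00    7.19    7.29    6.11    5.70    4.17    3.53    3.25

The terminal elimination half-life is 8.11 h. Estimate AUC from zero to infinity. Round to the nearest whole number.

Trapezoidal AUC_0→17:
  [0→4]: (0.00+7.19)/2 × 4 = 14.38
  [4→5]: (7.19+7.29)/2 × 1 = 7.24
  [5→9]: (7.29+6.11)/2 × 4 = 26.8
  [9→10]: (6.11+5.70)/2 × 1 = 5.905
  [10→14]: (5.70+4.17)/2 × 4 = 19.74
  [14→16]: (4.17+3.53)/2 × 2 = 7.7
  [16→17]: (3.53+3.25)/2 × 1 = 3.39
  Sum = 85.155 mg/L·h
k_e = ln2 / t½ = 0.693147 / 8.11 = 0.0855 h^-1
Extrapolated tail: C_last / k_e = 3.25 / 0.0855 = 38.012
AUC_0→∞ = 85.155 + 38.012 = 123.167 mg/L·h

AUC = 123 mg/L·h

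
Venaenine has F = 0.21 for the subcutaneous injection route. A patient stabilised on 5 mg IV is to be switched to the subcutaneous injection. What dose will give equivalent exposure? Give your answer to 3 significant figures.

For equal systemic exposure: F × D_ev = D_iv
D_ev = D_iv / F = 5 / 0.21 = 23.8095 mg

D_subcutaneous = 23.8 mg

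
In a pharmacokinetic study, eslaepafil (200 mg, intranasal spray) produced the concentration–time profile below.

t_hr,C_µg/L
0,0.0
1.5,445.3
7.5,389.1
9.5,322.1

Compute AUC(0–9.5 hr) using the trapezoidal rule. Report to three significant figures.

AUC = 3550 µg/L·hr

Trapezoidal AUC_0→9.5:
  [0→1.5]: (0.0+445.3)/2 × 1.5 = 333.975
  [1.5→7.5]: (445.3+389.1)/2 × 6 = 2503.2
  [7.5→9.5]: (389.1+322.1)/2 × 2 = 711.2
  Sum = 3548.375 µg/L·hr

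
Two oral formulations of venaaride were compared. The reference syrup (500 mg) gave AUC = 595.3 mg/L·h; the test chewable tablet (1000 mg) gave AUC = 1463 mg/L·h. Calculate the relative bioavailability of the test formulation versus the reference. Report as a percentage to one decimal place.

F_rel = (AUC_test/D_test) / (AUC_ref/D_ref)
      = (1463/1000) / (595.3/500)
      = 1.463 / 1.1906 = 1.2288 = 122.88%

F_rel = 122.9%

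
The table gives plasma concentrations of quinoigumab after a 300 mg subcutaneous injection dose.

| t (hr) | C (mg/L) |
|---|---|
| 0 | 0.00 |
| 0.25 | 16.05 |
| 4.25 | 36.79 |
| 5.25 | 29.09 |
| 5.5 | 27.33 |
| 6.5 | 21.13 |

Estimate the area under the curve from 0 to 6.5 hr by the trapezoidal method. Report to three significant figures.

AUC = 172 mg/L·hr

Trapezoidal AUC_0→6.5:
  [0→0.25]: (0.00+16.05)/2 × 0.25 = 2.00625
  [0.25→4.25]: (16.05+36.79)/2 × 4 = 105.68
  [4.25→5.25]: (36.79+29.09)/2 × 1 = 32.94
  [5.25→5.5]: (29.09+27.33)/2 × 0.25 = 7.0525
  [5.5→6.5]: (27.33+21.13)/2 × 1 = 24.23
  Sum = 171.90875 mg/L·hr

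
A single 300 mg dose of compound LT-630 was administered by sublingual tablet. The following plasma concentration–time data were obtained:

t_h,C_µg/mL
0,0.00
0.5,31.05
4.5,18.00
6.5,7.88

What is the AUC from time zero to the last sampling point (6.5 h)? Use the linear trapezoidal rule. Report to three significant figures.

AUC = 132 µg/mL·h

Trapezoidal AUC_0→6.5:
  [0→0.5]: (0.00+31.05)/2 × 0.5 = 7.7625
  [0.5→4.5]: (31.05+18.00)/2 × 4 = 98.1
  [4.5→6.5]: (18.00+7.88)/2 × 2 = 25.88
  Sum = 131.7425 µg/mL·h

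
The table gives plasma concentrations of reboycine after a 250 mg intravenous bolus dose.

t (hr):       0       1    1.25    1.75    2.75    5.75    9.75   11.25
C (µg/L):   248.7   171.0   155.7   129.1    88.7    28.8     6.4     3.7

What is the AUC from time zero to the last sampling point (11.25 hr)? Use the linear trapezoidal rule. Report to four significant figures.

AUC = 685.0 µg/L·hr

Trapezoidal AUC_0→11.25:
  [0→1]: (248.7+171.0)/2 × 1 = 209.85
  [1→1.25]: (171.0+155.7)/2 × 0.25 = 40.8375
  [1.25→1.75]: (155.7+129.1)/2 × 0.5 = 71.2
  [1.75→2.75]: (129.1+88.7)/2 × 1 = 108.9
  [2.75→5.75]: (88.7+28.8)/2 × 3 = 176.25
  [5.75→9.75]: (28.8+6.4)/2 × 4 = 70.4
  [9.75→11.25]: (6.4+3.7)/2 × 1.5 = 7.575
  Sum = 685.0125 µg/L·hr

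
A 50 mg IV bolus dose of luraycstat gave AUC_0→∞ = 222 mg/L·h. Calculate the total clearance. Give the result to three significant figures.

CL = 0.225 L/h

CL = Dose_iv / AUC_0→∞
   = 50 / 222 = 0.225225 L/h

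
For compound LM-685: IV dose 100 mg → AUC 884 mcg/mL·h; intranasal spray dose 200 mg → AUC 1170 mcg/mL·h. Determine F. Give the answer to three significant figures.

F = 0.662

F = (AUC_ev / D_ev) / (AUC_iv / D_iv)
  = (1170/200) / (884/100)
  = 5.85 / 8.84 = 0.6618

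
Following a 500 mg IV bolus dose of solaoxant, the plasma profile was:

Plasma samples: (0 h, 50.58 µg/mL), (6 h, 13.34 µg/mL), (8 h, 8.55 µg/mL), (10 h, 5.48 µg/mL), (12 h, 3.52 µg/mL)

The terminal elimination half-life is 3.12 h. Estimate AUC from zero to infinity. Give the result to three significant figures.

AUC = 253 µg/mL·h

Trapezoidal AUC_0→12:
  [0→6]: (50.58+13.34)/2 × 6 = 191.76
  [6→8]: (13.34+8.55)/2 × 2 = 21.89
  [8→10]: (8.55+5.48)/2 × 2 = 14.03
  [10→12]: (5.48+3.52)/2 × 2 = 9.0
  Sum = 236.68 µg/mL·h
k_e = ln2 / t½ = 0.693147 / 3.12 = 0.2222 h^-1
Extrapolated tail: C_last / k_e = 3.52 / 0.2222 = 15.842
AUC_0→∞ = 236.68 + 15.842 = 252.522 µg/mL·h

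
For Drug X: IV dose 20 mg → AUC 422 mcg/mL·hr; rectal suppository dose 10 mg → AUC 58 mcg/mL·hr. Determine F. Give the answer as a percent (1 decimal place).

F = 27.5%

F = (AUC_ev / D_ev) / (AUC_iv / D_iv)
  = (58/10) / (422/20)
  = 5.8 / 21.1 = 0.2749
  = 27.49%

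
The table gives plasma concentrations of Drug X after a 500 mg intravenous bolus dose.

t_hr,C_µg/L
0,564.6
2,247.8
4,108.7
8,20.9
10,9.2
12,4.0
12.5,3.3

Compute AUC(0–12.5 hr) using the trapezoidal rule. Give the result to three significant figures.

AUC = 1470 µg/L·hr

Trapezoidal AUC_0→12.5:
  [0→2]: (564.6+247.8)/2 × 2 = 812.4
  [2→4]: (247.8+108.7)/2 × 2 = 356.5
  [4→8]: (108.7+20.9)/2 × 4 = 259.2
  [8→10]: (20.9+9.2)/2 × 2 = 30.1
  [10→12]: (9.2+4.0)/2 × 2 = 13.2
  [12→12.5]: (4.0+3.3)/2 × 0.5 = 1.825
  Sum = 1473.225 µg/L·hr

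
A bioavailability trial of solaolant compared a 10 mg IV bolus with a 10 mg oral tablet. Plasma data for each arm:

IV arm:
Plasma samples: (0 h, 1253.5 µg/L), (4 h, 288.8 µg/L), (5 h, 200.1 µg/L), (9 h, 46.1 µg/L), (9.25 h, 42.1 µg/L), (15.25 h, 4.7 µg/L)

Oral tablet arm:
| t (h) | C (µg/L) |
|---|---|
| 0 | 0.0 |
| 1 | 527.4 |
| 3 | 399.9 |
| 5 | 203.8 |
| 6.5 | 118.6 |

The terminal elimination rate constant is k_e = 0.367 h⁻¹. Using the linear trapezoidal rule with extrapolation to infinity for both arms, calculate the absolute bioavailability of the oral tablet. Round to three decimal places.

F = 0.592

Trapezoidal AUC_0→15.25 (IV):
  [0→4]: (1253.5+288.8)/2 × 4 = 3084.6
  [4→5]: (288.8+200.1)/2 × 1 = 244.45
  [5→9]: (200.1+46.1)/2 × 4 = 492.4
  [9→9.25]: (46.1+42.1)/2 × 0.25 = 11.025
  [9.25→15.25]: (42.1+4.7)/2 × 6 = 140.4
  Sum = 3972.875 µg/L·h
IV tail: 4.7/0.367 = 12.807; AUC_iv,0→∞ = 3972.875 + 12.807 = 3985.682 µg/L·h
Trapezoidal AUC_0→6.5 (oral tablet):
  [0→1]: (0.0+527.4)/2 × 1 = 263.7
  [1→3]: (527.4+399.9)/2 × 2 = 927.3
  [3→5]: (399.9+203.8)/2 × 2 = 603.7
  [5→6.5]: (203.8+118.6)/2 × 1.5 = 241.8
  Sum = 2036.5 µg/L·h
oral tablet tail: 118.6/0.367 = 323.161; AUC_ev,0→∞ = 2036.5 + 323.161 = 2359.661 µg/L·h
F = (AUC_ev/D_ev)/(AUC_iv/D_iv) = (2359.661/10)/(3985.682/10) = 235.9661/398.5682 = 0.5920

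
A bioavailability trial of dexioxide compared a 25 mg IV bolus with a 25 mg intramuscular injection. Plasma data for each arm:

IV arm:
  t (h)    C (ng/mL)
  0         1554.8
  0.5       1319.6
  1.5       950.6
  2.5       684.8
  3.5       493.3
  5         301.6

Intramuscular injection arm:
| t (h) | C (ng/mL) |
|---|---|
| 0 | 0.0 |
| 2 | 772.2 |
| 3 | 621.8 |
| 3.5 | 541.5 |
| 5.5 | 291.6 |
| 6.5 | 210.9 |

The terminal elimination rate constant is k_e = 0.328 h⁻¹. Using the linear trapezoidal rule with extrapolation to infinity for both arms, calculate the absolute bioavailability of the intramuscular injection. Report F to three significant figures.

Trapezoidal AUC_0→5 (IV):
  [0→0.5]: (1554.8+1319.6)/2 × 0.5 = 718.6
  [0.5→1.5]: (1319.6+950.6)/2 × 1 = 1135.1
  [1.5→2.5]: (950.6+684.8)/2 × 1 = 817.7
  [2.5→3.5]: (684.8+493.3)/2 × 1 = 589.05
  [3.5→5]: (493.3+301.6)/2 × 1.5 = 596.175
  Sum = 3856.625 ng/mL·h
IV tail: 301.6/0.328 = 919.512; AUC_iv,0→∞ = 3856.625 + 919.512 = 4776.137 ng/mL·h
Trapezoidal AUC_0→6.5 (intramuscular injection):
  [0→2]: (0.0+772.2)/2 × 2 = 772.2
  [2→3]: (772.2+621.8)/2 × 1 = 697.0
  [3→3.5]: (621.8+541.5)/2 × 0.5 = 290.825
  [3.5→5.5]: (541.5+291.6)/2 × 2 = 833.1
  [5.5→6.5]: (291.6+210.9)/2 × 1 = 251.25
  Sum = 2844.375 ng/mL·h
intramuscular injection tail: 210.9/0.328 = 642.988; AUC_ev,0→∞ = 2844.375 + 642.988 = 3487.363 ng/mL·h
F = (AUC_ev/D_ev)/(AUC_iv/D_iv) = (3487.363/25)/(4776.137/25) = 139.49452/191.04548 = 0.7302

F = 0.730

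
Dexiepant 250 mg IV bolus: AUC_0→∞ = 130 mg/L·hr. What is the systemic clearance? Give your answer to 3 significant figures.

CL = Dose_iv / AUC_0→∞
   = 250 / 130 = 1.92308 L/hr

CL = 1.92 L/hr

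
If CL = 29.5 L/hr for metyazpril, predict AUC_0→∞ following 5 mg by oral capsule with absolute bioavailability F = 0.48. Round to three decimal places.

AUC = 0.081 mg/L·hr

AUC_0→∞ = F × Dose / CL
        = 0.48 × 5 / 29.5 = 0.0813559 mg/L·hr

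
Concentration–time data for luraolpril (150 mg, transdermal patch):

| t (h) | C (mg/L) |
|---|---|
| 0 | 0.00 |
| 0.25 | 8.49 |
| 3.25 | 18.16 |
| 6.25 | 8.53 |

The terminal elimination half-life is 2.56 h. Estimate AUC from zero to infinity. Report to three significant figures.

Trapezoidal AUC_0→6.25:
  [0→0.25]: (0.00+8.49)/2 × 0.25 = 1.06125
  [0.25→3.25]: (8.49+18.16)/2 × 3 = 39.975
  [3.25→6.25]: (18.16+8.53)/2 × 3 = 40.035
  Sum = 81.07125 mg/L·h
k_e = ln2 / t½ = 0.693147 / 2.56 = 0.2708 h^-1
Extrapolated tail: C_last / k_e = 8.53 / 0.2708 = 31.499
AUC_0→∞ = 81.07125 + 31.499 = 112.57025 mg/L·h

AUC = 113 mg/L·h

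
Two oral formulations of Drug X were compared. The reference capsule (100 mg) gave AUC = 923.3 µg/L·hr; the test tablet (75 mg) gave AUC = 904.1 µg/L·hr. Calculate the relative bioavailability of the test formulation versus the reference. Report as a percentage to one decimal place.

F_rel = (AUC_test/D_test) / (AUC_ref/D_ref)
      = (904.1/75) / (923.3/100)
      = 12.0547 / 9.233 = 1.3056 = 130.56%

F_rel = 130.6%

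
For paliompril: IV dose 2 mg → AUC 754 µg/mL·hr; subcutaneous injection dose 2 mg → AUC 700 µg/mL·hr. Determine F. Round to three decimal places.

F = (AUC_ev / D_ev) / (AUC_iv / D_iv)
  = (700/2) / (754/2)
  = 350 / 377 = 0.9284

F = 0.928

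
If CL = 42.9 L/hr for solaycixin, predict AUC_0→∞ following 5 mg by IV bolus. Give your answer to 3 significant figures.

AUC = 0.117 mg/L·hr

AUC_0→∞ = Dose_iv / CL
        = 5 / 42.9 = 0.11655 mg/L·hr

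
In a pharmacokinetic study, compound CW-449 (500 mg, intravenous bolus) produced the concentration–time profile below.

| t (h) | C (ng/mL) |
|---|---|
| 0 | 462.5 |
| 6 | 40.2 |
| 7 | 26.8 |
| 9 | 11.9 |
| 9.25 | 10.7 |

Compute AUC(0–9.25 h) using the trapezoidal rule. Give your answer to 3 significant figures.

AUC = 1580 ng/mL·h

Trapezoidal AUC_0→9.25:
  [0→6]: (462.5+40.2)/2 × 6 = 1508.1
  [6→7]: (40.2+26.8)/2 × 1 = 33.5
  [7→9]: (26.8+11.9)/2 × 2 = 38.7
  [9→9.25]: (11.9+10.7)/2 × 0.25 = 2.825
  Sum = 1583.125 ng/mL·h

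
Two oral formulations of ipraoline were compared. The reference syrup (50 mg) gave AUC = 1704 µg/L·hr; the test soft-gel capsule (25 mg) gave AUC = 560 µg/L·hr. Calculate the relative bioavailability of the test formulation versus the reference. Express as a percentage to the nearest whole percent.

F_rel = 66%

F_rel = (AUC_test/D_test) / (AUC_ref/D_ref)
      = (560/25) / (1704/50)
      = 22.4 / 34.08 = 0.6573 = 65.73%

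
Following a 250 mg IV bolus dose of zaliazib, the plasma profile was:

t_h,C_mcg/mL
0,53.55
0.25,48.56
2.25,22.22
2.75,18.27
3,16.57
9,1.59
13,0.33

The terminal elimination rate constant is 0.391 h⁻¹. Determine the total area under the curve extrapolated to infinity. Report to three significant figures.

Trapezoidal AUC_0→13:
  [0→0.25]: (53.55+48.56)/2 × 0.25 = 12.76375
  [0.25→2.25]: (48.56+22.22)/2 × 2 = 70.78
  [2.25→2.75]: (22.22+18.27)/2 × 0.5 = 10.1225
  [2.75→3]: (18.27+16.57)/2 × 0.25 = 4.355
  [3→9]: (16.57+1.59)/2 × 6 = 54.48
  [9→13]: (1.59+0.33)/2 × 4 = 3.84
  Sum = 156.34125 mcg/mL·h
Extrapolated tail: C_last / k_e = 0.33 / 0.391 = 0.844
AUC_0→∞ = 156.34125 + 0.844 = 157.18525 mcg/mL·h

AUC = 157 mcg/mL·h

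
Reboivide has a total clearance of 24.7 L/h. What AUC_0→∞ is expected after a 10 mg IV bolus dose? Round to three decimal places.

AUC = 0.405 mg/L·h

AUC_0→∞ = Dose_iv / CL
        = 10 / 24.7 = 0.404858 mg/L·h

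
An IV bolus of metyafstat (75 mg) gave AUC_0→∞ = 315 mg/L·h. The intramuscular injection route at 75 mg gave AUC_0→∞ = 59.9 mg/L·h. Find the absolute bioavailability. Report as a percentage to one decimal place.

F = 19.0%

F = (AUC_ev / D_ev) / (AUC_iv / D_iv)
  = (59.9/75) / (315/75)
  = 0.798667 / 4.2 = 0.1902
  = 19.02%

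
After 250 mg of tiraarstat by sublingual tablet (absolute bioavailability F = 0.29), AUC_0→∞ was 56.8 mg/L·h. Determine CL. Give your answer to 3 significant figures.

CL = F × Dose / AUC_0→∞
   = 0.29 × 250 / 56.8 = 1.27641 L/h

CL = 1.28 L/h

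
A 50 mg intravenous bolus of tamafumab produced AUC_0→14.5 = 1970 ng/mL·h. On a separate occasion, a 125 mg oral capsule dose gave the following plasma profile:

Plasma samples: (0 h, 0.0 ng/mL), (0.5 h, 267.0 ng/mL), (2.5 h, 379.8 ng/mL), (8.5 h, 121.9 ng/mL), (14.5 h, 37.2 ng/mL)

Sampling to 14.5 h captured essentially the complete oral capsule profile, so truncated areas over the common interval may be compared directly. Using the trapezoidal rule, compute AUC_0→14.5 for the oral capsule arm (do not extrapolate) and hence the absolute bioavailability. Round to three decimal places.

Trapezoidal AUC_0→14.5 (oral capsule):
  [0→0.5]: (0.0+267.0)/2 × 0.5 = 66.75
  [0.5→2.5]: (267.0+379.8)/2 × 2 = 646.8
  [2.5→8.5]: (379.8+121.9)/2 × 6 = 1505.1
  [8.5→14.5]: (121.9+37.2)/2 × 6 = 477.3
  Sum = 2695.95 ng/mL·h
F = (AUC_ev/D_ev)/(AUC_iv/D_iv) = (2695.95/125)/(1970/50) = 21.5676/39.4 = 0.5474

F = 0.547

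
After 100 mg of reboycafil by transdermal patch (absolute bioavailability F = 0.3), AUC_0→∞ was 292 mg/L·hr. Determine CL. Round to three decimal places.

CL = 0.103 L/hr

CL = F × Dose / AUC_0→∞
   = 0.3 × 100 / 292 = 0.10274 L/hr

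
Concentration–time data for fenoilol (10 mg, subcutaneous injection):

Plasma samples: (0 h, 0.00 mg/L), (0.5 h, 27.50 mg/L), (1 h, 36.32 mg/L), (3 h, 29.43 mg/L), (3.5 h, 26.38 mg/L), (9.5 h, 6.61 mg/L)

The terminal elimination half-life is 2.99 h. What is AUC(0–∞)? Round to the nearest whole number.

AUC = 230 mg/L·h

Trapezoidal AUC_0→9.5:
  [0→0.5]: (0.00+27.50)/2 × 0.5 = 6.875
  [0.5→1]: (27.50+36.32)/2 × 0.5 = 15.955
  [1→3]: (36.32+29.43)/2 × 2 = 65.75
  [3→3.5]: (29.43+26.38)/2 × 0.5 = 13.9525
  [3.5→9.5]: (26.38+6.61)/2 × 6 = 98.97
  Sum = 201.5025 mg/L·h
k_e = ln2 / t½ = 0.693147 / 2.99 = 0.2318 h^-1
Extrapolated tail: C_last / k_e = 6.61 / 0.2318 = 28.516
AUC_0→∞ = 201.5025 + 28.516 = 230.0185 mg/L·h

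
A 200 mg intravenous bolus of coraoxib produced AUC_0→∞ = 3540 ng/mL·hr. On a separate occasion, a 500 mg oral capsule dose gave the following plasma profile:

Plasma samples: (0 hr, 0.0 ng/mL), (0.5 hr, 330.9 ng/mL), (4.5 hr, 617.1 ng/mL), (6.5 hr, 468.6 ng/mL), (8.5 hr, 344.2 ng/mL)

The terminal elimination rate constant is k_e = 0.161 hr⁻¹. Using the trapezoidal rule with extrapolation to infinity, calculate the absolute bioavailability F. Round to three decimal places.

Trapezoidal AUC_0→8.5 (oral capsule):
  [0→0.5]: (0.0+330.9)/2 × 0.5 = 82.725
  [0.5→4.5]: (330.9+617.1)/2 × 4 = 1896.0
  [4.5→6.5]: (617.1+468.6)/2 × 2 = 1085.7
  [6.5→8.5]: (468.6+344.2)/2 × 2 = 812.8
  Sum = 3877.225 ng/mL·hr
Tail: C_last/k_e = 344.2/0.161 = 2137.888
AUC_0→∞ (oral capsule) = 3877.225 + 2137.888 = 6015.113 ng/mL·hr
F = (AUC_ev/D_ev)/(AUC_iv/D_iv) = (6015.113/500)/(3540/200) = 12.030226/17.7 = 0.6797

F = 0.680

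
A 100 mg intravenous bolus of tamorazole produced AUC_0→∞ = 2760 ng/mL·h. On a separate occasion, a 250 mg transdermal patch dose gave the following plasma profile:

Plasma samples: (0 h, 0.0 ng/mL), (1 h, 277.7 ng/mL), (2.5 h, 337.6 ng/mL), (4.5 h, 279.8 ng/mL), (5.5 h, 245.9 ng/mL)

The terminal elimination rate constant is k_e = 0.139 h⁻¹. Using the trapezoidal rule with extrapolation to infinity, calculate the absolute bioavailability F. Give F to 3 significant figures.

F = 0.471

Trapezoidal AUC_0→5.5 (transdermal patch):
  [0→1]: (0.0+277.7)/2 × 1 = 138.85
  [1→2.5]: (277.7+337.6)/2 × 1.5 = 461.475
  [2.5→4.5]: (337.6+279.8)/2 × 2 = 617.4
  [4.5→5.5]: (279.8+245.9)/2 × 1 = 262.85
  Sum = 1480.575 ng/mL·h
Tail: C_last/k_e = 245.9/0.139 = 1769.065
AUC_0→∞ (transdermal patch) = 1480.575 + 1769.065 = 3249.64 ng/mL·h
F = (AUC_ev/D_ev)/(AUC_iv/D_iv) = (3249.64/250)/(2760/100) = 12.99856/27.6 = 0.4710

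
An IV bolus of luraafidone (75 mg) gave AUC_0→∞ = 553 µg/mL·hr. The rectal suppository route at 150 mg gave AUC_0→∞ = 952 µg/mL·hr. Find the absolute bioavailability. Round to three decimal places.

F = 0.861

F = (AUC_ev / D_ev) / (AUC_iv / D_iv)
  = (952/150) / (553/75)
  = 6.34667 / 7.37333 = 0.8608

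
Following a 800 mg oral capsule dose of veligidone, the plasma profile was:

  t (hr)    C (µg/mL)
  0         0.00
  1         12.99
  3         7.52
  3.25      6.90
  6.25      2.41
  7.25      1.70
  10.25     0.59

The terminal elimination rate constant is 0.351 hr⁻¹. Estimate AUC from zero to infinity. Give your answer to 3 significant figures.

AUC = 49.9 µg/mL·hr

Trapezoidal AUC_0→10.25:
  [0→1]: (0.00+12.99)/2 × 1 = 6.495
  [1→3]: (12.99+7.52)/2 × 2 = 20.51
  [3→3.25]: (7.52+6.90)/2 × 0.25 = 1.8025
  [3.25→6.25]: (6.90+2.41)/2 × 3 = 13.965
  [6.25→7.25]: (2.41+1.70)/2 × 1 = 2.055
  [7.25→10.25]: (1.70+0.59)/2 × 3 = 3.435
  Sum = 48.2625 µg/mL·hr
Extrapolated tail: C_last / k_e = 0.59 / 0.351 = 1.681
AUC_0→∞ = 48.2625 + 1.681 = 49.9435 µg/mL·hr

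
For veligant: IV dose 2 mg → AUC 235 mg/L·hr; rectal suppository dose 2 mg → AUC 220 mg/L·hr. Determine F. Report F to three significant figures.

F = 0.936

F = (AUC_ev / D_ev) / (AUC_iv / D_iv)
  = (220/2) / (235/2)
  = 110 / 117.5 = 0.9362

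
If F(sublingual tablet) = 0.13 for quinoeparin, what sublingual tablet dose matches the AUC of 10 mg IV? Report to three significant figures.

D_sublingual = 76.9 mg

For equal systemic exposure: F × D_ev = D_iv
D_ev = D_iv / F = 10 / 0.13 = 76.9231 mg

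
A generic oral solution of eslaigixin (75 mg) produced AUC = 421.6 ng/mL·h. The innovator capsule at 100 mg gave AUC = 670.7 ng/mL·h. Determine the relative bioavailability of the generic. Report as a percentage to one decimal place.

F_rel = (AUC_test/D_test) / (AUC_ref/D_ref)
      = (421.6/75) / (670.7/100)
      = 5.62133 / 6.707 = 0.8381 = 83.81%

F_rel = 83.8%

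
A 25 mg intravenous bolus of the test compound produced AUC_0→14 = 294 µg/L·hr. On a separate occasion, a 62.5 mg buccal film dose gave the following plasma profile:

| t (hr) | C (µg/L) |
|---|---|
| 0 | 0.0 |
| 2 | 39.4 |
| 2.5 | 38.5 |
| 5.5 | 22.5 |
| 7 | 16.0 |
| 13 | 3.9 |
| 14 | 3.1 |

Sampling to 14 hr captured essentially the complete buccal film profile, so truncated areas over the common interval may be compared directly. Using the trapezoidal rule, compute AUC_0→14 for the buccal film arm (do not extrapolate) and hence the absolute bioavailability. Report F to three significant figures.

F = 0.330

Trapezoidal AUC_0→14 (buccal film):
  [0→2]: (0.0+39.4)/2 × 2 = 39.4
  [2→2.5]: (39.4+38.5)/2 × 0.5 = 19.475
  [2.5→5.5]: (38.5+22.5)/2 × 3 = 91.5
  [5.5→7]: (22.5+16.0)/2 × 1.5 = 28.875
  [7→13]: (16.0+3.9)/2 × 6 = 59.7
  [13→14]: (3.9+3.1)/2 × 1 = 3.5
  Sum = 242.45 µg/L·hr
F = (AUC_ev/D_ev)/(AUC_iv/D_iv) = (242.45/62.5)/(294/25) = 3.8792/11.76 = 0.3299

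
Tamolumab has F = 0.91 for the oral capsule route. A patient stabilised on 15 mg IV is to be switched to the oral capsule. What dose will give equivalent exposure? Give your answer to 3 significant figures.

For equal systemic exposure: F × D_ev = D_iv
D_ev = D_iv / F = 15 / 0.91 = 16.4835 mg

D_oral = 16.5 mg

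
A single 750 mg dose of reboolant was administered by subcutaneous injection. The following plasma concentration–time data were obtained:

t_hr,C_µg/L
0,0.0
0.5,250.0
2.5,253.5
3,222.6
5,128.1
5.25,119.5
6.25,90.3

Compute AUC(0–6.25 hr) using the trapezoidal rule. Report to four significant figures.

Trapezoidal AUC_0→6.25:
  [0→0.5]: (0.0+250.0)/2 × 0.5 = 62.5
  [0.5→2.5]: (250.0+253.5)/2 × 2 = 503.5
  [2.5→3]: (253.5+222.6)/2 × 0.5 = 119.025
  [3→5]: (222.6+128.1)/2 × 2 = 350.7
  [5→5.25]: (128.1+119.5)/2 × 0.25 = 30.95
  [5.25→6.25]: (119.5+90.3)/2 × 1 = 104.9
  Sum = 1171.575 µg/L·hr

AUC = 1172 µg/L·hr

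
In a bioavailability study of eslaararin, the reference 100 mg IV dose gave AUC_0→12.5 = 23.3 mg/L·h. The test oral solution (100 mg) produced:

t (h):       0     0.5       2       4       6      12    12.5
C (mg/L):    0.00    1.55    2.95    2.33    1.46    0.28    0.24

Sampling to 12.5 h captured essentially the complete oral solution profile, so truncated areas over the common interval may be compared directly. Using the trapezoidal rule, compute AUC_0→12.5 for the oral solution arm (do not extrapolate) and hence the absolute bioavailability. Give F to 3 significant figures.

F = 0.780

Trapezoidal AUC_0→12.5 (oral solution):
  [0→0.5]: (0.00+1.55)/2 × 0.5 = 0.3875
  [0.5→2]: (1.55+2.95)/2 × 1.5 = 3.375
  [2→4]: (2.95+2.33)/2 × 2 = 5.28
  [4→6]: (2.33+1.46)/2 × 2 = 3.79
  [6→12]: (1.46+0.28)/2 × 6 = 5.22
  [12→12.5]: (0.28+0.24)/2 × 0.5 = 0.13
  Sum = 18.1825 mg/L·h
F = (AUC_ev/D_ev)/(AUC_iv/D_iv) = (18.1825/100)/(23.3/100) = 0.181825/0.233 = 0.7804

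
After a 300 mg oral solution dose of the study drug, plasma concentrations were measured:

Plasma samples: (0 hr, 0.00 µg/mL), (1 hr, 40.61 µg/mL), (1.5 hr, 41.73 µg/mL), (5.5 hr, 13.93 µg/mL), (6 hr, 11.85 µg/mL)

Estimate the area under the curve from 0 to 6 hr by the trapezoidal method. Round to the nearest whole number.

Trapezoidal AUC_0→6:
  [0→1]: (0.00+40.61)/2 × 1 = 20.305
  [1→1.5]: (40.61+41.73)/2 × 0.5 = 20.585
  [1.5→5.5]: (41.73+13.93)/2 × 4 = 111.32
  [5.5→6]: (13.93+11.85)/2 × 0.5 = 6.445
  Sum = 158.655 µg/mL·hr

AUC = 159 µg/mL·hr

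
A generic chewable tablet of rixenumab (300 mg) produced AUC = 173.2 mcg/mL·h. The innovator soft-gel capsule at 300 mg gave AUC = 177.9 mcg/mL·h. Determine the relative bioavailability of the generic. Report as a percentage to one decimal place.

F_rel = (AUC_test/D_test) / (AUC_ref/D_ref)
      = (173.2/300) / (177.9/300)
      = 0.577333 / 0.593 = 0.9736 = 97.36%

F_rel = 97.4%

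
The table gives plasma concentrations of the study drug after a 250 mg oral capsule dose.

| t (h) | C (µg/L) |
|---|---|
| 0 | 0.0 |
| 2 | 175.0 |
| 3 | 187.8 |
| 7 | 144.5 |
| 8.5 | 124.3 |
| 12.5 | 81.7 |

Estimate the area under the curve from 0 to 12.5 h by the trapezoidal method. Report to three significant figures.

Trapezoidal AUC_0→12.5:
  [0→2]: (0.0+175.0)/2 × 2 = 175.0
  [2→3]: (175.0+187.8)/2 × 1 = 181.4
  [3→7]: (187.8+144.5)/2 × 4 = 664.6
  [7→8.5]: (144.5+124.3)/2 × 1.5 = 201.6
  [8.5→12.5]: (124.3+81.7)/2 × 4 = 412.0
  Sum = 1634.6 µg/L·h

AUC = 1630 µg/L·h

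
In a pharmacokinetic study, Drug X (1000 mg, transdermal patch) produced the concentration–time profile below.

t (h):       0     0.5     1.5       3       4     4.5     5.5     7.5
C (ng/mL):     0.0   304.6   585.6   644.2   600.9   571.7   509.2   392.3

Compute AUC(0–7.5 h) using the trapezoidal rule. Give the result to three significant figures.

AUC = 3800 ng/mL·h

Trapezoidal AUC_0→7.5:
  [0→0.5]: (0.0+304.6)/2 × 0.5 = 76.15
  [0.5→1.5]: (304.6+585.6)/2 × 1 = 445.1
  [1.5→3]: (585.6+644.2)/2 × 1.5 = 922.35
  [3→4]: (644.2+600.9)/2 × 1 = 622.55
  [4→4.5]: (600.9+571.7)/2 × 0.5 = 293.15
  [4.5→5.5]: (571.7+509.2)/2 × 1 = 540.45
  [5.5→7.5]: (509.2+392.3)/2 × 2 = 901.5
  Sum = 3801.25 ng/mL·h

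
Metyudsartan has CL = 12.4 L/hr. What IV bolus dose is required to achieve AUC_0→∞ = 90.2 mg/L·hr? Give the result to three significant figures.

Dose_iv = CL × AUC_0→∞
     = 12.4 × 90.2 = 1118.48 mg

Dose = 1120 mg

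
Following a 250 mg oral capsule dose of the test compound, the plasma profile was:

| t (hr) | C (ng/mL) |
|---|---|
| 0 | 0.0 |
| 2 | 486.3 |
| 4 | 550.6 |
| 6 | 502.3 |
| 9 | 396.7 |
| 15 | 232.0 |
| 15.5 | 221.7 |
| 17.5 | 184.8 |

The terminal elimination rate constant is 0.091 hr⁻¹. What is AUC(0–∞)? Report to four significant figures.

AUC = 8361 ng/mL·hr

Trapezoidal AUC_0→17.5:
  [0→2]: (0.0+486.3)/2 × 2 = 486.3
  [2→4]: (486.3+550.6)/2 × 2 = 1036.9
  [4→6]: (550.6+502.3)/2 × 2 = 1052.9
  [6→9]: (502.3+396.7)/2 × 3 = 1348.5
  [9→15]: (396.7+232.0)/2 × 6 = 1886.1
  [15→15.5]: (232.0+221.7)/2 × 0.5 = 113.425
  [15.5→17.5]: (221.7+184.8)/2 × 2 = 406.5
  Sum = 6330.625 ng/mL·hr
Extrapolated tail: C_last / k_e = 184.8 / 0.091 = 2030.769
AUC_0→∞ = 6330.625 + 2030.769 = 8361.394 ng/mL·hr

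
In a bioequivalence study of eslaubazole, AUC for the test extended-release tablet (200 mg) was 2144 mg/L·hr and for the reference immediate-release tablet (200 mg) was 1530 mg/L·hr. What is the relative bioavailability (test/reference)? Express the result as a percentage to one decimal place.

F_rel = 140.1%

F_rel = (AUC_test/D_test) / (AUC_ref/D_ref)
      = (2144/200) / (1530/200)
      = 10.72 / 7.65 = 1.4013 = 140.13%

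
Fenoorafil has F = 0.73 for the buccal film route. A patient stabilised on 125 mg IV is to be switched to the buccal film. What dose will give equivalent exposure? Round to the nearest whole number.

D_buccal = 171 mg

For equal systemic exposure: F × D_ev = D_iv
D_ev = D_iv / F = 125 / 0.73 = 171.233 mg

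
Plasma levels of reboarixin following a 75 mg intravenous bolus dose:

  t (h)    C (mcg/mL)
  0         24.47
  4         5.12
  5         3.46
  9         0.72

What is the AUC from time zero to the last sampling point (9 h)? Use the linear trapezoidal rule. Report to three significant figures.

AUC = 71.8 mcg/mL·h

Trapezoidal AUC_0→9:
  [0→4]: (24.47+5.12)/2 × 4 = 59.18
  [4→5]: (5.12+3.46)/2 × 1 = 4.29
  [5→9]: (3.46+0.72)/2 × 4 = 8.36
  Sum = 71.83 mcg/mL·h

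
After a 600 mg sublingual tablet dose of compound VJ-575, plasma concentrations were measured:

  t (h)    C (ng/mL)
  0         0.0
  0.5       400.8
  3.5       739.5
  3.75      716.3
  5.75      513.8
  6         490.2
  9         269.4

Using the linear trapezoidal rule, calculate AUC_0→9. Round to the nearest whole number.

AUC = 4488 ng/mL·h

Trapezoidal AUC_0→9:
  [0→0.5]: (0.0+400.8)/2 × 0.5 = 100.2
  [0.5→3.5]: (400.8+739.5)/2 × 3 = 1710.45
  [3.5→3.75]: (739.5+716.3)/2 × 0.25 = 181.975
  [3.75→5.75]: (716.3+513.8)/2 × 2 = 1230.1
  [5.75→6]: (513.8+490.2)/2 × 0.25 = 125.5
  [6→9]: (490.2+269.4)/2 × 3 = 1139.4
  Sum = 4487.625 ng/mL·h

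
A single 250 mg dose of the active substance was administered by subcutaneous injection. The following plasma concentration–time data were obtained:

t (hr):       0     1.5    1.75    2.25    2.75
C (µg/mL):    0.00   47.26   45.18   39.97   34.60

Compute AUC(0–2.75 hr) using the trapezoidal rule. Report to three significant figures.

Trapezoidal AUC_0→2.75:
  [0→1.5]: (0.00+47.26)/2 × 1.5 = 35.445
  [1.5→1.75]: (47.26+45.18)/2 × 0.25 = 11.555
  [1.75→2.25]: (45.18+39.97)/2 × 0.5 = 21.2875
  [2.25→2.75]: (39.97+34.60)/2 × 0.5 = 18.6425
  Sum = 86.93 µg/mL·hr

AUC = 86.9 µg/mL·hr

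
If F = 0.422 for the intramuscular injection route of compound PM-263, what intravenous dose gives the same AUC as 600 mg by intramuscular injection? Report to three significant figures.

D_iv = 253 mg

Systemic exposure from an extravascular dose = F × D_ev, so the equivalent IV dose is F × D_ev.
D_iv = F × D_ev = 0.422 × 600 = 253.2 mg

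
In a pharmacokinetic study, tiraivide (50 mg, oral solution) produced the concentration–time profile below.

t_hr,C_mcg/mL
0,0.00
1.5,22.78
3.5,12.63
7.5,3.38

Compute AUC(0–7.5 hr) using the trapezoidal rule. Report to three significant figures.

Trapezoidal AUC_0→7.5:
  [0→1.5]: (0.00+22.78)/2 × 1.5 = 17.085
  [1.5→3.5]: (22.78+12.63)/2 × 2 = 35.41
  [3.5→7.5]: (12.63+3.38)/2 × 4 = 32.02
  Sum = 84.515 mcg/mL·hr

AUC = 84.5 mcg/mL·hr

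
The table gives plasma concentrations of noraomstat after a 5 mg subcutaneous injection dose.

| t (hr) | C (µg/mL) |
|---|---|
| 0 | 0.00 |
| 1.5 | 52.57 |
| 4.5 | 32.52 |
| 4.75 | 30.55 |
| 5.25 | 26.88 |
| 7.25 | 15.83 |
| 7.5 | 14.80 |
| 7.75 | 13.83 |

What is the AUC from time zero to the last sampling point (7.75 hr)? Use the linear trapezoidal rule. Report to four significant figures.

AUC = 239.4 µg/mL·hr

Trapezoidal AUC_0→7.75:
  [0→1.5]: (0.00+52.57)/2 × 1.5 = 39.4275
  [1.5→4.5]: (52.57+32.52)/2 × 3 = 127.635
  [4.5→4.75]: (32.52+30.55)/2 × 0.25 = 7.88375
  [4.75→5.25]: (30.55+26.88)/2 × 0.5 = 14.3575
  [5.25→7.25]: (26.88+15.83)/2 × 2 = 42.71
  [7.25→7.5]: (15.83+14.80)/2 × 0.25 = 3.82875
  [7.5→7.75]: (14.80+13.83)/2 × 0.25 = 3.57875
  Sum = 239.42125 µg/mL·hr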